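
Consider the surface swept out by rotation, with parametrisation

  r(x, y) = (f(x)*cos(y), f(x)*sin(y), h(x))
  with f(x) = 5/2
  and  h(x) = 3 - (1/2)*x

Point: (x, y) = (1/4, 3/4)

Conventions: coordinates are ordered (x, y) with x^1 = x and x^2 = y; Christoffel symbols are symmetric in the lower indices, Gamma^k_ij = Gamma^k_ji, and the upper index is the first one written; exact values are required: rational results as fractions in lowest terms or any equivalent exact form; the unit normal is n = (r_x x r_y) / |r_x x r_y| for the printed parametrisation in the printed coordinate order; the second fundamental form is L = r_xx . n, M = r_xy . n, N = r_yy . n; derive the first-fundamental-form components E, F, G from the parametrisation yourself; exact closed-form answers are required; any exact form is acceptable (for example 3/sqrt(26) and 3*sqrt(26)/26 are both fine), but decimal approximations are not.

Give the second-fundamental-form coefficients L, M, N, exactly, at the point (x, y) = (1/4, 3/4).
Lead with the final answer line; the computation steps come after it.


Answer: L = 0, M = 0, N = -5/2

f = 5/2, f' = 0, f'' = 0, h' = -1/2, h'' = 0
E = 1/4, F = 0, G = 25/4; answer radicand W^2 = 1/4
unnormalised second-form numerators: l = 0, m = 0, n = -5/4; L = l/sqrt(1/4), and similarly M = m/sqrt(W^2), N = n/sqrt(W^2)


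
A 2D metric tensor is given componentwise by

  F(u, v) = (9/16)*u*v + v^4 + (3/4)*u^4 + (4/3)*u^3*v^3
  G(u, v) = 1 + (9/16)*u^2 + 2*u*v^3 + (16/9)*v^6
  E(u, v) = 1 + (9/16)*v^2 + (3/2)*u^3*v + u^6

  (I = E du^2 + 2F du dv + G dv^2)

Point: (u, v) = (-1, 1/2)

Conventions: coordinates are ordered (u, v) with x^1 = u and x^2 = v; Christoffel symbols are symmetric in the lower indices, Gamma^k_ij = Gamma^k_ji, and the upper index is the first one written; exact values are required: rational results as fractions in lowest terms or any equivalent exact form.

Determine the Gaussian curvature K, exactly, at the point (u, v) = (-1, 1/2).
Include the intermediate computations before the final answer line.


E = 89/64, F = 35/96, G = 193/144, EG - F^2 = 997/576 at the point
E_u = -15/4, E_v = -15/16, F_u = -71/32, F_v = -17/16, G_u = -7/8, G_v = -7/6
E_vv = 9/8, F_uv = 57/16, G_uu = 9/8
Compute both Brioschi determinants and normalise by (EG - F^2)^2.
M1 = [[-E_vv/2 + F_uv - G_uu/2, E_u/2, F_u - E_v/2], [F_v - G_u/2, E, F], [G_v/2, F, G]] = [[39/16, -15/8, -7/4], [-5/8, 89/64, 35/96], [-7/12, 35/96, 193/144]]; det M1 = 2075/1024
M2 = [[0, E_v/2, G_u/2], [E_v/2, E, F], [G_u/2, F, G]] = [[0, -15/32, -7/16], [-15/32, 89/64, 35/96], [-7/16, 35/96, 193/144]]; det M2 = -421/1024
det M1 - det M2 = 39/16; K = 39/16 / (997/576)^2 = 808704/994009

Answer: K = 808704/994009


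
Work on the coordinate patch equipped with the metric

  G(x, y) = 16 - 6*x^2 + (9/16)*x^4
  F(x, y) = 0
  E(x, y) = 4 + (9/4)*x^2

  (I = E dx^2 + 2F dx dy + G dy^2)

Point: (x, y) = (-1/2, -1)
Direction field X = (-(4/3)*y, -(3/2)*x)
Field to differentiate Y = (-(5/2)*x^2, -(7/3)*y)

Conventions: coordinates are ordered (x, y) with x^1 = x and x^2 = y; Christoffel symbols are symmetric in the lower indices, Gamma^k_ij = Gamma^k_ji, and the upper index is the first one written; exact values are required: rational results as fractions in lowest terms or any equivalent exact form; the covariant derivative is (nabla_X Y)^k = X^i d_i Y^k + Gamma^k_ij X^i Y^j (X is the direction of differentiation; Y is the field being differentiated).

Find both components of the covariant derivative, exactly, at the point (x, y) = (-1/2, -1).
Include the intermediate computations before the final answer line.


E = 73/16, F = 0, G = 3721/256 at the point
E_x = -9/4, E_y = 0, F_x = 0, F_y = 0, G_x = 183/32, G_y = 0
EG - F^2 = 271633/4096;  g^inv = (4096/271633) * [[3721/256, 0], [0, 73/16]]
first-kind symbols [ij,l] = (1/2)(d_i g_jl + d_j g_il - d_l g_ij): [xx,x] = E_x/2 = -9/8, [xx,y] = F_x - E_y/2 = 0, [xy,x] = E_y/2 = 0, [xy,y] = G_x/2 = 183/64, [yy,x] = F_y - G_x/2 = -183/64, [yy,y] = G_y/2 = 0
Gamma^x_ij = (G*[ij,x] - F*[ij,y])/(EG - F^2), Gamma^y_ij = (E*[ij,y] - F*[ij,x])/(EG - F^2)
Gamma_xxx = -18/73, Gamma_xxy = 0, Gamma_xyy = -183/292, Gamma_yxx = 0, Gamma_yxy = 12/61, Gamma_yyy = 0
X = (4/3, 3/4), Y = (-5/8, 7/3) at the point

Answer: (nabla_X Y)^x = 8557/3504, (nabla_X Y)^y = -1801/1464


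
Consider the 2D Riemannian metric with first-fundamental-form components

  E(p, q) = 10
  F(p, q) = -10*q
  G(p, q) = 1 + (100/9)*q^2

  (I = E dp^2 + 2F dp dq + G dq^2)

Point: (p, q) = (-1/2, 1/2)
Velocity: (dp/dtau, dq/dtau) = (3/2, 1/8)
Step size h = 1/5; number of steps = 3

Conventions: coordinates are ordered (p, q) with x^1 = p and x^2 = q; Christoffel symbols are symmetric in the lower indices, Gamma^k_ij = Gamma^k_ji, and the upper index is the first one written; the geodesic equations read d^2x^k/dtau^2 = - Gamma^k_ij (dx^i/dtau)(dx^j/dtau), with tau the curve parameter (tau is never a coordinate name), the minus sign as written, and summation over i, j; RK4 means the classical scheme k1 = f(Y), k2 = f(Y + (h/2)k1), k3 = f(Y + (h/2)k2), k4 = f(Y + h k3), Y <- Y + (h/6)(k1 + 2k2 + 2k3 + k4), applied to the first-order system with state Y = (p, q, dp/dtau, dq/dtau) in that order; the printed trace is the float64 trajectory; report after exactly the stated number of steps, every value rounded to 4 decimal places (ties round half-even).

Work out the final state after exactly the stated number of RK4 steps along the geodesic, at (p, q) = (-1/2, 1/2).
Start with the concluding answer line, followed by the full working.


Answer: p = 0.4021, q = 0.5738, dp/dtau = 1.5069, dq/dtau = 0.1209

f(Y) = (dp/dtau, dq/dtau, -Gamma^p_ij Y'^i Y'^j, -Gamma^q_ij Y'^i Y'^j) with the Gammas evaluated at the stage position; h = 0.200000; intermediate values shown to 6 dp
step 0: p = -0.5000, q = 0.5000, dp/dtau = 1.5000, dq/dtau = 0.1250
step 1:
  k1: at (p, q) = (-0.500000, 0.500000), (dp/dtau, dq/dtau) = (1.500000, 0.125000); Gamma_ppp = 0.000000, Gamma_ppq = 0.000000, Gamma_pqq = -0.782609, Gamma_qpp = 0.000000, Gamma_qpq = 0.000000, Gamma_qqq = 0.434783; k1 = (1.500000, 0.125000, 0.012228, -0.006793)
  k2: at (p, q) = (-0.350000, 0.512500), (dp/dtau, dq/dtau) = (1.501223, 0.124321); Gamma_ppp = 0.000000, Gamma_ppq = 0.000000, Gamma_pqq = -0.774090, Gamma_qpp = 0.000000, Gamma_qpq = 0.000000, Gamma_qqq = 0.440801; k2 = (1.501223, 0.124321, 0.011964, -0.006813)
  k3: at (p, q) = (-0.349878, 0.512432), (dp/dtau, dq/dtau) = (1.501196, 0.124319); Gamma_ppp = 0.000000, Gamma_ppq = 0.000000, Gamma_pqq = -0.774136, Gamma_qpp = 0.000000, Gamma_qpq = 0.000000, Gamma_qqq = 0.440769; k3 = (1.501196, 0.124319, 0.011964, -0.006812)
  k4: at (p, q) = (-0.199761, 0.524864), (dp/dtau, dq/dtau) = (1.502393, 0.123638); Gamma_ppp = 0.000000, Gamma_ppq = 0.000000, Gamma_pqq = -0.765643, Gamma_qpp = 0.000000, Gamma_qpq = 0.000000, Gamma_qqq = 0.446509; k4 = (1.502393, 0.123638, 0.011704, -0.006825)
  Y <- Y + (h/6)(k1 + 2k2 + 2k3 + k4): p = -0.1998, q = 0.5249, dp/dtau = 1.5024, dq/dtau = 0.1236
step 2:
  k1: at (p, q) = (-0.199759, 0.524864), (dp/dtau, dq/dtau) = (1.502393, 0.123638); Gamma_ppp = 0.000000, Gamma_ppq = 0.000000, Gamma_pqq = -0.765643, Gamma_qpp = 0.000000, Gamma_qpq = 0.000000, Gamma_qqq = 0.446509; k1 = (1.502393, 0.123638, 0.011704, -0.006825)
  k2: at (p, q) = (-0.049520, 0.537228), (dp/dtau, dq/dtau) = (1.503563, 0.122955); Gamma_ppp = 0.000000, Gamma_ppq = 0.000000, Gamma_pqq = -0.757185, Gamma_qpp = 0.000000, Gamma_qpq = 0.000000, Gamma_qqq = 0.451978; k2 = (1.503563, 0.122955, 0.011447, -0.006833)
  k3: at (p, q) = (-0.049403, 0.537159), (dp/dtau, dq/dtau) = (1.503538, 0.122954); Gamma_ppp = 0.000000, Gamma_ppq = 0.000000, Gamma_pqq = -0.757231, Gamma_qpp = 0.000000, Gamma_qpq = 0.000000, Gamma_qqq = 0.451949; k3 = (1.503538, 0.122954, 0.011448, -0.006832)
  k4: at (p, q) = (0.100949, 0.549455), (dp/dtau, dq/dtau) = (1.504682, 0.122271); Gamma_ppp = 0.000000, Gamma_ppq = 0.000000, Gamma_pqq = -0.748814, Gamma_qpp = 0.000000, Gamma_qpq = 0.000000, Gamma_qqq = 0.457155; k4 = (1.504682, 0.122271, 0.011195, -0.006835)
  Y <- Y + (h/6)(k1 + 2k2 + 2k3 + k4): p = 0.1010, q = 0.5495, dp/dtau = 1.5047, dq/dtau = 0.1223
step 3:
  k1: at (p, q) = (0.100950, 0.549455), (dp/dtau, dq/dtau) = (1.504683, 0.122271); Gamma_ppp = 0.000000, Gamma_ppq = 0.000000, Gamma_pqq = -0.748814, Gamma_qpp = 0.000000, Gamma_qpq = 0.000000, Gamma_qqq = 0.457155; k1 = (1.504683, 0.122271, 0.011195, -0.006835)
  k2: at (p, q) = (0.251419, 0.561682), (dp/dtau, dq/dtau) = (1.505802, 0.121588); Gamma_ppp = 0.000000, Gamma_ppq = 0.000000, Gamma_pqq = -0.740444, Gamma_qpp = 0.000000, Gamma_qpq = 0.000000, Gamma_qqq = 0.462105; k2 = (1.505802, 0.121588, 0.010946, -0.006832)
  k3: at (p, q) = (0.251531, 0.561614), (dp/dtau, dq/dtau) = (1.505777, 0.121588); Gamma_ppp = 0.000000, Gamma_ppq = 0.000000, Gamma_pqq = -0.740491, Gamma_qpp = 0.000000, Gamma_qpq = 0.000000, Gamma_qqq = 0.462078; k3 = (1.505777, 0.121588, 0.010947, -0.006831)
  k4: at (p, q) = (0.402106, 0.573772), (dp/dtau, dq/dtau) = (1.506872, 0.120905); Gamma_ppp = 0.000000, Gamma_ppq = 0.000000, Gamma_pqq = -0.732175, Gamma_qpp = 0.000000, Gamma_qpq = 0.000000, Gamma_qqq = 0.466780; k4 = (1.506872, 0.120905, 0.010703, -0.006823)
  Y <- Y + (h/6)(k1 + 2k2 + 2k3 + k4): p = 0.4021, q = 0.5738, dp/dtau = 1.5069, dq/dtau = 0.1209


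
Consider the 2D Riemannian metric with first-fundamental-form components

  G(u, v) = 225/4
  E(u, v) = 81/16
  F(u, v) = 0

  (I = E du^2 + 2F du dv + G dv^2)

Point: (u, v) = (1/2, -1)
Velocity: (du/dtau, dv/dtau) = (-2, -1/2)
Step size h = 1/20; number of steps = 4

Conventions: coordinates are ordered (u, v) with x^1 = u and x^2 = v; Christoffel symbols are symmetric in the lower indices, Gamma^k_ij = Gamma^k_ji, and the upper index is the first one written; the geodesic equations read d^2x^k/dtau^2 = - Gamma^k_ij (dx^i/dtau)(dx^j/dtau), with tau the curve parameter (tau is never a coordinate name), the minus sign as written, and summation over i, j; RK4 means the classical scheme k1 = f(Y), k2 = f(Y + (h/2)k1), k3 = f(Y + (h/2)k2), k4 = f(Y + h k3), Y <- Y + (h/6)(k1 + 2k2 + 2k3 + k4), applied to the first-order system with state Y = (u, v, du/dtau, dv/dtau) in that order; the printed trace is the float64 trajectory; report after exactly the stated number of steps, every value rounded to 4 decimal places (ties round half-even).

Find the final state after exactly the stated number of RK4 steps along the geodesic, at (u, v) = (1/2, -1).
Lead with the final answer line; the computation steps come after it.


Answer: u = 0.1000, v = -1.1000, du/dtau = -2.0000, dv/dtau = -0.5000

f(Y) = (du/dtau, dv/dtau, -Gamma^u_ij Y'^i Y'^j, -Gamma^v_ij Y'^i Y'^j) with the Gammas evaluated at the stage position; h = 0.050000; intermediate values shown to 6 dp
step 0: u = 0.5000, v = -1.0000, du/dtau = -2.0000, dv/dtau = -0.5000
step 1:
  k1: at (u, v) = (0.500000, -1.000000), (du/dtau, dv/dtau) = (-2.000000, -0.500000); Gamma_uuu = 0.000000, Gamma_uuv = 0.000000, Gamma_uvv = 0.000000, Gamma_vuu = 0.000000, Gamma_vuv = 0.000000, Gamma_vvv = 0.000000; k1 = (-2.000000, -0.500000, 0.000000, 0.000000)
  k2: at (u, v) = (0.450000, -1.012500), (du/dtau, dv/dtau) = (-2.000000, -0.500000); Gamma_uuu = 0.000000, Gamma_uuv = 0.000000, Gamma_uvv = 0.000000, Gamma_vuu = 0.000000, Gamma_vuv = 0.000000, Gamma_vvv = 0.000000; k2 = (-2.000000, -0.500000, 0.000000, 0.000000)
  k3: at (u, v) = (0.450000, -1.012500), (du/dtau, dv/dtau) = (-2.000000, -0.500000); Gamma_uuu = 0.000000, Gamma_uuv = 0.000000, Gamma_uvv = 0.000000, Gamma_vuu = 0.000000, Gamma_vuv = 0.000000, Gamma_vvv = 0.000000; k3 = (-2.000000, -0.500000, 0.000000, 0.000000)
  k4: at (u, v) = (0.400000, -1.025000), (du/dtau, dv/dtau) = (-2.000000, -0.500000); Gamma_uuu = 0.000000, Gamma_uuv = 0.000000, Gamma_uvv = 0.000000, Gamma_vuu = 0.000000, Gamma_vuv = 0.000000, Gamma_vvv = 0.000000; k4 = (-2.000000, -0.500000, 0.000000, 0.000000)
  Y <- Y + (h/6)(k1 + 2k2 + 2k3 + k4): u = 0.4000, v = -1.0250, du/dtau = -2.0000, dv/dtau = -0.5000
step 2:
  k1: at (u, v) = (0.400000, -1.025000), (du/dtau, dv/dtau) = (-2.000000, -0.500000); Gamma_uuu = 0.000000, Gamma_uuv = 0.000000, Gamma_uvv = 0.000000, Gamma_vuu = 0.000000, Gamma_vuv = 0.000000, Gamma_vvv = 0.000000; k1 = (-2.000000, -0.500000, 0.000000, 0.000000)
  k2: at (u, v) = (0.350000, -1.037500), (du/dtau, dv/dtau) = (-2.000000, -0.500000); Gamma_uuu = 0.000000, Gamma_uuv = 0.000000, Gamma_uvv = 0.000000, Gamma_vuu = 0.000000, Gamma_vuv = 0.000000, Gamma_vvv = 0.000000; k2 = (-2.000000, -0.500000, 0.000000, 0.000000)
  k3: at (u, v) = (0.350000, -1.037500), (du/dtau, dv/dtau) = (-2.000000, -0.500000); Gamma_uuu = 0.000000, Gamma_uuv = 0.000000, Gamma_uvv = 0.000000, Gamma_vuu = 0.000000, Gamma_vuv = 0.000000, Gamma_vvv = 0.000000; k3 = (-2.000000, -0.500000, 0.000000, 0.000000)
  k4: at (u, v) = (0.300000, -1.050000), (du/dtau, dv/dtau) = (-2.000000, -0.500000); Gamma_uuu = 0.000000, Gamma_uuv = 0.000000, Gamma_uvv = 0.000000, Gamma_vuu = 0.000000, Gamma_vuv = 0.000000, Gamma_vvv = 0.000000; k4 = (-2.000000, -0.500000, 0.000000, 0.000000)
  Y <- Y + (h/6)(k1 + 2k2 + 2k3 + k4): u = 0.3000, v = -1.0500, du/dtau = -2.0000, dv/dtau = -0.5000
step 3:
  k1: at (u, v) = (0.300000, -1.050000), (du/dtau, dv/dtau) = (-2.000000, -0.500000); Gamma_uuu = 0.000000, Gamma_uuv = 0.000000, Gamma_uvv = 0.000000, Gamma_vuu = 0.000000, Gamma_vuv = 0.000000, Gamma_vvv = 0.000000; k1 = (-2.000000, -0.500000, 0.000000, 0.000000)
  k2: at (u, v) = (0.250000, -1.062500), (du/dtau, dv/dtau) = (-2.000000, -0.500000); Gamma_uuu = 0.000000, Gamma_uuv = 0.000000, Gamma_uvv = 0.000000, Gamma_vuu = 0.000000, Gamma_vuv = 0.000000, Gamma_vvv = 0.000000; k2 = (-2.000000, -0.500000, 0.000000, 0.000000)
  k3: at (u, v) = (0.250000, -1.062500), (du/dtau, dv/dtau) = (-2.000000, -0.500000); Gamma_uuu = 0.000000, Gamma_uuv = 0.000000, Gamma_uvv = 0.000000, Gamma_vuu = 0.000000, Gamma_vuv = 0.000000, Gamma_vvv = 0.000000; k3 = (-2.000000, -0.500000, 0.000000, 0.000000)
  k4: at (u, v) = (0.200000, -1.075000), (du/dtau, dv/dtau) = (-2.000000, -0.500000); Gamma_uuu = 0.000000, Gamma_uuv = 0.000000, Gamma_uvv = 0.000000, Gamma_vuu = 0.000000, Gamma_vuv = 0.000000, Gamma_vvv = 0.000000; k4 = (-2.000000, -0.500000, 0.000000, 0.000000)
  Y <- Y + (h/6)(k1 + 2k2 + 2k3 + k4): u = 0.2000, v = -1.0750, du/dtau = -2.0000, dv/dtau = -0.5000
step 4:
  k1: at (u, v) = (0.200000, -1.075000), (du/dtau, dv/dtau) = (-2.000000, -0.500000); Gamma_uuu = 0.000000, Gamma_uuv = 0.000000, Gamma_uvv = 0.000000, Gamma_vuu = 0.000000, Gamma_vuv = 0.000000, Gamma_vvv = 0.000000; k1 = (-2.000000, -0.500000, 0.000000, 0.000000)
  k2: at (u, v) = (0.150000, -1.087500), (du/dtau, dv/dtau) = (-2.000000, -0.500000); Gamma_uuu = 0.000000, Gamma_uuv = 0.000000, Gamma_uvv = 0.000000, Gamma_vuu = 0.000000, Gamma_vuv = 0.000000, Gamma_vvv = 0.000000; k2 = (-2.000000, -0.500000, 0.000000, 0.000000)
  k3: at (u, v) = (0.150000, -1.087500), (du/dtau, dv/dtau) = (-2.000000, -0.500000); Gamma_uuu = 0.000000, Gamma_uuv = 0.000000, Gamma_uvv = 0.000000, Gamma_vuu = 0.000000, Gamma_vuv = 0.000000, Gamma_vvv = 0.000000; k3 = (-2.000000, -0.500000, 0.000000, 0.000000)
  k4: at (u, v) = (0.100000, -1.100000), (du/dtau, dv/dtau) = (-2.000000, -0.500000); Gamma_uuu = 0.000000, Gamma_uuv = 0.000000, Gamma_uvv = 0.000000, Gamma_vuu = 0.000000, Gamma_vuv = 0.000000, Gamma_vvv = 0.000000; k4 = (-2.000000, -0.500000, 0.000000, 0.000000)
  Y <- Y + (h/6)(k1 + 2k2 + 2k3 + k4): u = 0.1000, v = -1.1000, du/dtau = -2.0000, dv/dtau = -0.5000


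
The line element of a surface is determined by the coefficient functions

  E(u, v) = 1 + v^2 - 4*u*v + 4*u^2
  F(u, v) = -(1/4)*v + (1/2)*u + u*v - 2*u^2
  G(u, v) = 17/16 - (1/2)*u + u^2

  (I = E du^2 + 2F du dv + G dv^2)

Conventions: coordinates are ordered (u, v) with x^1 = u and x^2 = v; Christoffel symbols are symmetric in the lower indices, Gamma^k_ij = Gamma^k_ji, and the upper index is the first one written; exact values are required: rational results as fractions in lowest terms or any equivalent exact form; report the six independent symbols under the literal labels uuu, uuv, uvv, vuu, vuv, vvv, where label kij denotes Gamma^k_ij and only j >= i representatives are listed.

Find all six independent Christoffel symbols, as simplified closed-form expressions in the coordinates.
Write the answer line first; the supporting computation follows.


Answer: Gamma_uuu = (64*u - 32*v)/(80*u^2 - 64*u*v - 8*u + 16*v^2 + 17), Gamma_uuv = (-32*u + 16*v)/(80*u^2 - 64*u*v - 8*u + 16*v^2 + 17), Gamma_uvv = 0, Gamma_vuu = (8 - 32*u)/(80*u^2 - 64*u*v - 8*u + 16*v^2 + 17), Gamma_vuv = (16*u - 4)/(80*u^2 - 64*u*v - 8*u + 16*v^2 + 17), Gamma_vvv = 0

E = 1 + v^2 - 4*u*v + 4*u^2; F = -(1/4)*v + (1/2)*u + u*v - 2*u^2; G = 17/16 - (1/2)*u + u^2
Gamma^k_ij = (1/2) g^{kl} (d_i g_jl + d_j g_il - d_l g_ij), with g^inv = (1/(EG-F^2)) [[G, -F], [-F, E]]
first partials: E_u = -4*v + 8*u, E_v = 2*v - 4*u, F_u = 1/2 + v - 4*u, F_v = -1/4 + u, G_u = -1/2 + 2*u, G_v = 0
D = EG - F^2 = 17/16 - (1/2)*u + v^2 - 4*u*v + 5*u^2
expanded: Gamma^u_uu = (G E_u - 2F F_u + F E_v)/(2D), Gamma^u_uv = (G E_v - F G_u)/(2D), Gamma^u_vv = (2G F_v - G G_u - F G_v)/(2D), Gamma^v_uu = (2E F_u - E E_v - F E_u)/(2D), Gamma^v_uv = (E G_u - F E_v)/(2D), Gamma^v_vv = (E G_v - 2F F_v + F G_u)/(2D); substitute and cancel common factors


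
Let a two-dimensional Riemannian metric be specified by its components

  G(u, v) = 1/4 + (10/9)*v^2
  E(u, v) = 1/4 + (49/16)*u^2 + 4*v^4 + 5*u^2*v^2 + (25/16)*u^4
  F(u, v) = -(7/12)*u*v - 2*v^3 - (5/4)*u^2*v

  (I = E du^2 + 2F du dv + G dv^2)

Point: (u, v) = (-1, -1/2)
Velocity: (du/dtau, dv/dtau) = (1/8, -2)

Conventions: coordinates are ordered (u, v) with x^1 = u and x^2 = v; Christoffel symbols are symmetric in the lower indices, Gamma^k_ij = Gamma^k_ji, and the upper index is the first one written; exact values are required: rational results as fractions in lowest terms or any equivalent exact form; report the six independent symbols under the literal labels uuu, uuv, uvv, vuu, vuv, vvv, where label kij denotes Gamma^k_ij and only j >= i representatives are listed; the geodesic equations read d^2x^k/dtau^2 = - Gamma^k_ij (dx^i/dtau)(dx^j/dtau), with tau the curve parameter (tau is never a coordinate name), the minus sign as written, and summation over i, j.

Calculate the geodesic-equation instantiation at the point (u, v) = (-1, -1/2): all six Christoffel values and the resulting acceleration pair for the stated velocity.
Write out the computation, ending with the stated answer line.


E = 51/8, F = 7/12, G = 19/36 at the point
E_u = -119/8, E_v = -7, F_u = -23/24, F_v = -13/6, G_u = 0, G_v = -10/9
EG - F^2 = 871/288;  g^inv = (288/871) * [[19/36, -7/12], [-7/12, 51/8]]
first-kind symbols [ij,l] = (1/2)(d_i g_jl + d_j g_il - d_l g_ij): [uu,u] = E_u/2 = -119/16, [uu,v] = F_u - E_v/2 = 61/24, [uv,u] = E_v/2 = -7/2, [uv,v] = G_u/2 = 0, [vv,u] = F_v - G_u/2 = -13/6, [vv,v] = G_v/2 = -5/9
Gamma^u_ij = (G*[ij,u] - F*[ij,v])/(EG - F^2), Gamma^v_ij = (E*[ij,v] - F*[ij,u])/(EG - F^2)
Gamma_uuu = -3115/1742, Gamma_uuv = -532/871, Gamma_uvv = -236/871, Gamma_vuu = 5916/871, Gamma_vuv = 588/871, Gamma_vvv = -656/871
d^2u/dtau^2 = -(Gamma_uuu*(1/8)^2 + 2*Gamma_uuv*(1/8)*(-2) + Gamma_uvv*(-2)^2) = 89899/111488
d^2v/dtau^2 = -(Gamma_vuu*(1/8)^2 + 2*Gamma_vuv*(1/8)*(-2) + Gamma_vvv*(-2)^2) = 45209/13936

Answer: Gamma_uuu = -3115/1742, Gamma_uuv = -532/871, Gamma_uvv = -236/871, Gamma_vuu = 5916/871, Gamma_vuv = 588/871, Gamma_vvv = -656/871; accelerations (d^2u/dtau^2, d^2v/dtau^2) = (89899/111488, 45209/13936)


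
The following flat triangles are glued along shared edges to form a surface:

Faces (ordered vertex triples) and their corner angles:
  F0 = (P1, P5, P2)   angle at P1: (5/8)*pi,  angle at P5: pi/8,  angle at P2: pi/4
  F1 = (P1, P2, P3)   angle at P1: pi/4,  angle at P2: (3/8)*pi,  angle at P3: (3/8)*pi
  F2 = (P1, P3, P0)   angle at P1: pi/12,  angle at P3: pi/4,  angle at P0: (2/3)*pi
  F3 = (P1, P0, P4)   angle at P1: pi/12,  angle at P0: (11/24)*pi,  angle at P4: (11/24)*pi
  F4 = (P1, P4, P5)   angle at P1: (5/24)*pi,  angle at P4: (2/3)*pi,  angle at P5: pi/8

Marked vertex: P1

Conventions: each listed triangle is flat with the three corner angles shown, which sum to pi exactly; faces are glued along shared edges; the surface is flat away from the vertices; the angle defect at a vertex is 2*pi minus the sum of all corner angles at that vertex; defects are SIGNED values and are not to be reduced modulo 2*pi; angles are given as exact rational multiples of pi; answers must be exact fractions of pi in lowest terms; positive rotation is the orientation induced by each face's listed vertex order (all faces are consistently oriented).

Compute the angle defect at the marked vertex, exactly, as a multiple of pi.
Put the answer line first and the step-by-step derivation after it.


Answer: defect(P1) = (3/4)*pi

Sum of corner angles at P1: (5/4)*pi
defect = 2*pi - (5/4)*pi


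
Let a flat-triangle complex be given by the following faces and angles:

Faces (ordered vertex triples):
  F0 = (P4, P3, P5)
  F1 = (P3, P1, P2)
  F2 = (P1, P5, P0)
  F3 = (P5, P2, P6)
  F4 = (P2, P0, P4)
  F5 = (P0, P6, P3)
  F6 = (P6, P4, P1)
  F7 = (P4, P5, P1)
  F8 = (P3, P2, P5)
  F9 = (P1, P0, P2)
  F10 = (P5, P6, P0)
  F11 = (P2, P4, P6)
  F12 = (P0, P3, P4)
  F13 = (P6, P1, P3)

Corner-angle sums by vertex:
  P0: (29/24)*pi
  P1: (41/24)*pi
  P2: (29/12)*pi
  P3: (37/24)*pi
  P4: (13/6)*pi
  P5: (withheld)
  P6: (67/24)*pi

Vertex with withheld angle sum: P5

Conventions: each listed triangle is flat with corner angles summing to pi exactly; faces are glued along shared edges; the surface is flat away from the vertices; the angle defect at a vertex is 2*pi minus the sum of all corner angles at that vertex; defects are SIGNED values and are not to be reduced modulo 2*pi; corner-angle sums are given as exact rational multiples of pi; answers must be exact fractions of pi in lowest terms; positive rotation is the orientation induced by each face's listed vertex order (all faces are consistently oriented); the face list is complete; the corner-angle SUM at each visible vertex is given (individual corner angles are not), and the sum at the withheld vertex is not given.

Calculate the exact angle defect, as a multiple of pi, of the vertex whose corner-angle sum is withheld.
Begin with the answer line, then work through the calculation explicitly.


Answer: defect(P5) = -pi/6

V = 7, E = 21, F = 14; chi = V - E + F = 0
Gauss-Bonnet: total defect = 2*pi*chi = 0; visible defects sum to pi/6


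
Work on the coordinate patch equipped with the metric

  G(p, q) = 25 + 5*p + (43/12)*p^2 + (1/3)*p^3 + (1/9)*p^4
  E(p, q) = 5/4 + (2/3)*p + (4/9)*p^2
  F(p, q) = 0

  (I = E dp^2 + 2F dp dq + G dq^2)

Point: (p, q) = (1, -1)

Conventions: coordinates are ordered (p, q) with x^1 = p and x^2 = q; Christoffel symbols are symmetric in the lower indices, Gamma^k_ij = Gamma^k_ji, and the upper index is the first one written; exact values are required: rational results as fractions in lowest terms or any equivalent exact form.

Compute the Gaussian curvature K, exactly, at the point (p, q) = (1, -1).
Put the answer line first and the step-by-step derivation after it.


Answer: K = -5184/252875

E = 85/36, F = 0, G = 1225/36, EG - F^2 = 104125/1296 at the point
E_p = 14/9, E_q = 0, F_p = 0, F_q = 0, G_p = 245/18, G_q = 0
E_qq = 0, F_pq = 0, G_pp = 21/2
Brioschi: K = (det M1 - det M2) / (EG - F^2)^2 with the standard first/second-derivative matrices M1, M2.
M1 = [[-E_qq/2 + F_pq - G_pp/2, E_p/2, F_p - E_q/2], [F_q - G_p/2, E, F], [G_q/2, F, G]] = [[-21/4, 7/9, 0], [-245/36, 85/36, 0], [0, 0, 1225/36]]; det M1 = -11276125/46656
M2 = [[0, E_q/2, G_p/2], [E_q/2, E, F], [G_p/2, F, G]] = [[0, 0, 245/36], [0, 85/36, 0], [245/36, 0, 1225/36]]; det M2 = -5102125/46656
det M1 - det M2 = -42875/324; K = -42875/324 / (104125/1296)^2 = -5184/252875


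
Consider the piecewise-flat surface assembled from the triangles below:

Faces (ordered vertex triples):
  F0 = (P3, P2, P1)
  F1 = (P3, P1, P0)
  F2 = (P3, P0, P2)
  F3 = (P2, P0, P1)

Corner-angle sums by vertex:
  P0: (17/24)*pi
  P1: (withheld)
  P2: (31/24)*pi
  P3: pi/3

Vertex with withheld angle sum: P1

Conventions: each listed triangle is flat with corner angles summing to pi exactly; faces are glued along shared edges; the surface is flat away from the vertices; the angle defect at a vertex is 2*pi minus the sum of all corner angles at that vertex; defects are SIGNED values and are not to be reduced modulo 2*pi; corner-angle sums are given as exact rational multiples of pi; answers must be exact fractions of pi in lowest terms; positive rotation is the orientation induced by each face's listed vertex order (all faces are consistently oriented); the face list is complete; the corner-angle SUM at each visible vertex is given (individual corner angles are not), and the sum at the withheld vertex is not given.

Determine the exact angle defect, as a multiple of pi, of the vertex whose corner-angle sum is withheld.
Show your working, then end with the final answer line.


V = 4, E = 6, F = 4; chi = V - E + F = 2
Gauss-Bonnet: total defect = 2*pi*chi = 4*pi; visible defects sum to (11/3)*pi

Answer: defect(P1) = pi/3


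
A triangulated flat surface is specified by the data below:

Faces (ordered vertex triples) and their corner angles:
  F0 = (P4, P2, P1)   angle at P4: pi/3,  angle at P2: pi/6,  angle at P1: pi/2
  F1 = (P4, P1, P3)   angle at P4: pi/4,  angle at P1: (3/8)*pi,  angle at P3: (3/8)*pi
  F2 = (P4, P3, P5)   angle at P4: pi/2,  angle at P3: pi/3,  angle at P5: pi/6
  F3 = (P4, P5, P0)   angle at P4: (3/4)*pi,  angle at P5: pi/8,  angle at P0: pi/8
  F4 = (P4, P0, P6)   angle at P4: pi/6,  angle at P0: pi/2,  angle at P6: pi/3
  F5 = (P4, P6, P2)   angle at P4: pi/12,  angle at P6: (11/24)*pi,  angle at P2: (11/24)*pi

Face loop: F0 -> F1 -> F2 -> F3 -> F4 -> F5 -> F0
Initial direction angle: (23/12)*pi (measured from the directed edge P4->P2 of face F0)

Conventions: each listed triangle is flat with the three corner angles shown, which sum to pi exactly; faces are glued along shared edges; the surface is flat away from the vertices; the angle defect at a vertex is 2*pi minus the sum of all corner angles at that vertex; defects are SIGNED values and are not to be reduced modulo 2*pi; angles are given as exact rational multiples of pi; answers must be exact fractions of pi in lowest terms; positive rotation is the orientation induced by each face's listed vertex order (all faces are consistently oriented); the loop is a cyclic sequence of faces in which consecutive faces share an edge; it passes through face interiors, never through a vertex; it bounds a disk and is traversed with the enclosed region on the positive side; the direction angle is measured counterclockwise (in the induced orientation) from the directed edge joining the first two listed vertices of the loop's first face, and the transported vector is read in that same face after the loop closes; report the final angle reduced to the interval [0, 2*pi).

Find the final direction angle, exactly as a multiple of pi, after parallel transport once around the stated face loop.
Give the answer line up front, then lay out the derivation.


Answer: final direction angle = (11/6)*pi

enclosed vertex P4: corner angles sum to (25/12)*pi, defect = 2*pi - (25/12)*pi = -pi/12
transport around the loop rotates by the sum of enclosed defects; add to the initial angle mod 2*pi
final angle = (23/12)*pi - pi/12 = (11/6)*pi (mod 2*pi)


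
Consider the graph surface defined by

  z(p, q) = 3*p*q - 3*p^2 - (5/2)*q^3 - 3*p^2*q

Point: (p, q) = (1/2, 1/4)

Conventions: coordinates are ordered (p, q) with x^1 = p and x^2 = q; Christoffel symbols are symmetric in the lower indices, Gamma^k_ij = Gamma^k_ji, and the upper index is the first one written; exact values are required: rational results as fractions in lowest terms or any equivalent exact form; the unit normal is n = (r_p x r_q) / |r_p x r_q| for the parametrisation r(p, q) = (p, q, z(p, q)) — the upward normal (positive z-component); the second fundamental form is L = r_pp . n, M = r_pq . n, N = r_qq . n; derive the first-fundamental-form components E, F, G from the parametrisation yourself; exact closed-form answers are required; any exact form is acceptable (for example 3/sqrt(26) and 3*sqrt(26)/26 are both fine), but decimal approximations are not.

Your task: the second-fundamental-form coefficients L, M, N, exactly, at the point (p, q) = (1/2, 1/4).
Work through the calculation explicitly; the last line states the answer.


z_p = -3, z_q = 9/32, z_pp = -15/2, z_pq = 0, z_qq = -15/4
E = 10, F = -27/32, G = 1105/1024; answer radicand W^2 = 10321/1024
unnormalised second-form numerators: l = -15/2, m = 0, n = -15/4; L = l/sqrt(10321/1024), and similarly M = m/sqrt(W^2), N = n/sqrt(W^2)

Answer: L = -240*sqrt(10321)/10321, M = 0, N = -120*sqrt(10321)/10321


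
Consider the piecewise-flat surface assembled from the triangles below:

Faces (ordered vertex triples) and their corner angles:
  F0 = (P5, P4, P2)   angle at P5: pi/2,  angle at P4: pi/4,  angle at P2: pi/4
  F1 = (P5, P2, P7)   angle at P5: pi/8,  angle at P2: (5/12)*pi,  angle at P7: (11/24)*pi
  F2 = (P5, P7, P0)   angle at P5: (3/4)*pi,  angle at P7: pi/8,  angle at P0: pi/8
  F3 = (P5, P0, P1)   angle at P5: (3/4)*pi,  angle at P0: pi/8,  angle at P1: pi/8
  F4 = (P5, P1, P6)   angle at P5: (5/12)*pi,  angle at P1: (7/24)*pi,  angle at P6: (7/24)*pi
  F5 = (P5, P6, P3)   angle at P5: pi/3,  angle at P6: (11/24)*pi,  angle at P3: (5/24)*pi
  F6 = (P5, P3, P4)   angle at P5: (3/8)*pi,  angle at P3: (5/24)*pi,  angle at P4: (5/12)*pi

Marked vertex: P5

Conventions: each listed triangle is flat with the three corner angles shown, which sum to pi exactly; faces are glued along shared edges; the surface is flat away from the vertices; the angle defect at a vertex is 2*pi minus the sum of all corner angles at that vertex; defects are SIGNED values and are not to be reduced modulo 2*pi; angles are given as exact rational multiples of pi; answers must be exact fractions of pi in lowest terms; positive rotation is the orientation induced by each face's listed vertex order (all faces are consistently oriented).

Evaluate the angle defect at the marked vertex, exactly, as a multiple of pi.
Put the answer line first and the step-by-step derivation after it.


Answer: defect(P5) = (-5/4)*pi

Sum of corner angles at P5: (13/4)*pi
defect = 2*pi - (13/4)*pi


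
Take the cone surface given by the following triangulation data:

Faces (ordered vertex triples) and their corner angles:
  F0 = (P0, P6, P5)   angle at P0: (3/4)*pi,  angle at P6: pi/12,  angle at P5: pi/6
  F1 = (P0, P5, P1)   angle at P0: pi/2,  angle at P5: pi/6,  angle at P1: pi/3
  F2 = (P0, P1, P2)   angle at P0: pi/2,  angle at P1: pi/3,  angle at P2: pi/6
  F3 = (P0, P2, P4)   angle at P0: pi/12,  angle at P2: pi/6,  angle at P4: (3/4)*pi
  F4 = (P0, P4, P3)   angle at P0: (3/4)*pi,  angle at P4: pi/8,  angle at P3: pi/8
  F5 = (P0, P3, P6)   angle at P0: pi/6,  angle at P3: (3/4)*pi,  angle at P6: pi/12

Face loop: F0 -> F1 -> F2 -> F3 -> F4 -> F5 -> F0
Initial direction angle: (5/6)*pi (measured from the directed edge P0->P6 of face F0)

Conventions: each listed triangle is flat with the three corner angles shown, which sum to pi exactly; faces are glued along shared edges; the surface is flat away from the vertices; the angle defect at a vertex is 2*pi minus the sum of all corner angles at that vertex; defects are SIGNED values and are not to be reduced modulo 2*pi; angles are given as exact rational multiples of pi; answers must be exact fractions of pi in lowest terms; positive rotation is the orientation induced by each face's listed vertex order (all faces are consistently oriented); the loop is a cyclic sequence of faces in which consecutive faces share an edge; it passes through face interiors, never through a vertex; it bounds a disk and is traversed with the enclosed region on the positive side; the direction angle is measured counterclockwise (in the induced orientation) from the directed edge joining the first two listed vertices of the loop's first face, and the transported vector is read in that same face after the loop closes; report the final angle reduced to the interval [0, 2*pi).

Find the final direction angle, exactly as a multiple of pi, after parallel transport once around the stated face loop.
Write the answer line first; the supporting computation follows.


Answer: final direction angle = pi/12

enclosed vertex P0: corner angles sum to (11/4)*pi, defect = 2*pi - (11/4)*pi = (-3/4)*pi
final direction = starting direction + enclosed defect total, reduced mod 2*pi (induced orientation)
final angle = (5/6)*pi - (3/4)*pi = pi/12 (mod 2*pi)


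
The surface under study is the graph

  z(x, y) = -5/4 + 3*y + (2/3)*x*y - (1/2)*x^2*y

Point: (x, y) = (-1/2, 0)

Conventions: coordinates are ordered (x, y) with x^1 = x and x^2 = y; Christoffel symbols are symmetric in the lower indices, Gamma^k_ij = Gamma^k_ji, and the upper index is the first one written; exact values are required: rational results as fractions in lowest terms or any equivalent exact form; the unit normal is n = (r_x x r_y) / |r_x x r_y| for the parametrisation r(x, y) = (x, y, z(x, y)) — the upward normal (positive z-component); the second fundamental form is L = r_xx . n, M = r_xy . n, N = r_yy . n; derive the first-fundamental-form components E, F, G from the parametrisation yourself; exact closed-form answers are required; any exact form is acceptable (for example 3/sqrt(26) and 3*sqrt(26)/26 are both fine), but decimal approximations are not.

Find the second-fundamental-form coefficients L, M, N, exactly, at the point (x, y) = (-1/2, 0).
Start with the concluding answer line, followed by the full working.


Answer: L = 0, M = 28*sqrt(4297)/4297, N = 0

z_x = 0, z_y = 61/24, z_xx = 0, z_xy = 7/6, z_yy = 0
E = 1, F = 0, G = 4297/576; answer radicand W^2 = 4297/576
unnormalised second-form numerators: l = 0, m = 7/6, n = 0; L = l/sqrt(4297/576), and similarly M = m/sqrt(W^2), N = n/sqrt(W^2)


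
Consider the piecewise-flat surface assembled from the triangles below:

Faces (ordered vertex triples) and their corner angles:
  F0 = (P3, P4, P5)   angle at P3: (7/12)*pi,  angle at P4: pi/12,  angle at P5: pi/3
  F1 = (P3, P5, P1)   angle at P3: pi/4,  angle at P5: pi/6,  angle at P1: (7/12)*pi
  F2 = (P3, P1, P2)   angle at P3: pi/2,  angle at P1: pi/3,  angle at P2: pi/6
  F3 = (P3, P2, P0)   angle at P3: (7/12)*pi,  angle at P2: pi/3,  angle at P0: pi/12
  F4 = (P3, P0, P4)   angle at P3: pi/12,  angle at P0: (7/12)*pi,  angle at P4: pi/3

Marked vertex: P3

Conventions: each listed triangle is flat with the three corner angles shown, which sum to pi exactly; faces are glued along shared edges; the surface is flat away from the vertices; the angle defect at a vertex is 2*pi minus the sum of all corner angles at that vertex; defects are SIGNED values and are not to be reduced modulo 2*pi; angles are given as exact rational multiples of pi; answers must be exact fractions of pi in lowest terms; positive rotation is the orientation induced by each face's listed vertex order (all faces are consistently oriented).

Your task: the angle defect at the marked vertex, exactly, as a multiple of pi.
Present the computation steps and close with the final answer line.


Sum of corner angles at P3: 2*pi
defect = 2*pi - 2*pi

Answer: defect(P3) = 0


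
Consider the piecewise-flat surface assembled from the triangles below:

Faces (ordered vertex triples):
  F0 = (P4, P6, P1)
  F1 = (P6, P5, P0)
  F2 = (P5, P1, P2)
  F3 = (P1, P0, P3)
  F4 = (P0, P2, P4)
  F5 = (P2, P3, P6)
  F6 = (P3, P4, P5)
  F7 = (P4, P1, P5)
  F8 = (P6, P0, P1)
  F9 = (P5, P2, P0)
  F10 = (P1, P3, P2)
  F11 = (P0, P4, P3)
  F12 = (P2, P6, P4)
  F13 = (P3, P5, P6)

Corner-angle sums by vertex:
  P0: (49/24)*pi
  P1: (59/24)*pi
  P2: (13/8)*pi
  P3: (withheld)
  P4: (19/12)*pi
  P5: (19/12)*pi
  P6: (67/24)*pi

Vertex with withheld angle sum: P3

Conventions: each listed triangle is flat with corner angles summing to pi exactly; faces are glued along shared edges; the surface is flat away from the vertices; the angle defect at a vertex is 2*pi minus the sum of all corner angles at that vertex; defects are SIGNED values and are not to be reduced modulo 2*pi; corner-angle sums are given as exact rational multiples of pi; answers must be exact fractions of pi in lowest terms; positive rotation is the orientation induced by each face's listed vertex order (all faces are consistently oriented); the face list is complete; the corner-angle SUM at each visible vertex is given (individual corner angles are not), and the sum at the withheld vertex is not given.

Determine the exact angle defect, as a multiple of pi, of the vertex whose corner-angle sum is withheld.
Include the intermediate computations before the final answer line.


V = 7, E = 21, F = 14; chi = V - E + F = 0
Gauss-Bonnet: total defect = 2*pi*chi = 0; visible defects sum to -pi/12

Answer: defect(P3) = pi/12


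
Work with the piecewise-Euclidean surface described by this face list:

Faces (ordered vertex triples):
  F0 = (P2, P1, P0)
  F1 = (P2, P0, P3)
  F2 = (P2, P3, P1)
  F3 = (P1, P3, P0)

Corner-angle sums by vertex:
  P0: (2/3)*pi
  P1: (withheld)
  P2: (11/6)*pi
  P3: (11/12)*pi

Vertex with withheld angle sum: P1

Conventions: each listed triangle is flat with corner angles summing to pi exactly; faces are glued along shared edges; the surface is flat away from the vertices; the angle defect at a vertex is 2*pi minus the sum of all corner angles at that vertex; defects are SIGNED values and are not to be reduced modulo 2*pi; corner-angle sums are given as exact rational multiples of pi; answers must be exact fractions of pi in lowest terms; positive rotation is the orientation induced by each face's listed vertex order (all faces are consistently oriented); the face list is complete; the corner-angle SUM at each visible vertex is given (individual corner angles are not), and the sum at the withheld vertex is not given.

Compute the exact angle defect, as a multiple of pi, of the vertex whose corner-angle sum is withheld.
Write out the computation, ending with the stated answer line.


V = 4, E = 6, F = 4; chi = V - E + F = 2
Gauss-Bonnet: total defect = 2*pi*chi = 4*pi; visible defects sum to (31/12)*pi

Answer: defect(P1) = (17/12)*pi


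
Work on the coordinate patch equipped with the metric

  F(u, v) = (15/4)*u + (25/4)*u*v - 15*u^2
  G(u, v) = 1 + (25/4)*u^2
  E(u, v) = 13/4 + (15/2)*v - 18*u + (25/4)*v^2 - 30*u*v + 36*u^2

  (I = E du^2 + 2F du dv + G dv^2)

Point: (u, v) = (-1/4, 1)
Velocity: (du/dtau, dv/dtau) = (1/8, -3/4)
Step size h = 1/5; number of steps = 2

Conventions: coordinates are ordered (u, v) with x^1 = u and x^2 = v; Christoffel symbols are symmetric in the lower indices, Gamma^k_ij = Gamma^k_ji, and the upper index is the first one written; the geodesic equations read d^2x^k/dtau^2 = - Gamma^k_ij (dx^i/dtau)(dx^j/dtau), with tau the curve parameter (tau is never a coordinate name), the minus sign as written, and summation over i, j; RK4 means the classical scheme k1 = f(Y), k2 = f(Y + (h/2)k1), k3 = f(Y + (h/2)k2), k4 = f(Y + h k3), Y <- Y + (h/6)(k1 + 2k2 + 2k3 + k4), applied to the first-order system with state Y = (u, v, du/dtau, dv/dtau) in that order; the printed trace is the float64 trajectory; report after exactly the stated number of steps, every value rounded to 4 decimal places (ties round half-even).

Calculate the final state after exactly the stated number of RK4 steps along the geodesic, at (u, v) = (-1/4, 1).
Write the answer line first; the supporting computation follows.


Answer: u = -0.1904, v = 0.6989, du/dtau = 0.1789, dv/dtau = -0.7560

f(Y) = (du/dtau, dv/dtau, -Gamma^u_ij Y'^i Y'^j, -Gamma^v_ij Y'^i Y'^j) with the Gammas evaluated at the stage position; h = 0.200000; intermediate values shown to 6 dp
step 0: u = -0.2500, v = 1.0000, du/dtau = 0.1250, dv/dtau = -0.7500
step 1:
  k1: at (u, v) = (-0.250000, 1.000000), (du/dtau, dv/dtau) = (0.125000, -0.750000); Gamma_uuu = -1.042963, Gamma_uuv = 0.434568, Gamma_uvv = 0.000000, Gamma_vuu = 0.118519, Gamma_vuv = -0.049383, Gamma_vvv = 0.000000; k1 = (0.125000, -0.750000, 0.097778, -0.011111)
  k2: at (u, v) = (-0.237500, 0.925000), (du/dtau, dv/dtau) = (0.134778, -0.751111); Gamma_uuu = -1.091754, Gamma_uuv = 0.454898, Gamma_uvv = 0.000000, Gamma_vuu = 0.123767, Gamma_vuv = -0.051570, Gamma_vvv = 0.000000; k2 = (0.134778, -0.751111, 0.111933, -0.012689)
  k3: at (u, v) = (-0.236522, 0.924889), (du/dtau, dv/dtau) = (0.136193, -0.751269); Gamma_uuu = -1.093026, Gamma_uuv = 0.455428, Gamma_uvv = 0.000000, Gamma_vuu = 0.123546, Gamma_vuv = -0.051477, Gamma_vvv = 0.000000; k3 = (0.136193, -0.751269, 0.113471, -0.012826)
  k4: at (u, v) = (-0.222761, 0.849746), (du/dtau, dv/dtau) = (0.147694, -0.752565); Gamma_uuu = -1.148320, Gamma_uuv = 0.478467, Gamma_uvv = 0.000000, Gamma_vuu = 0.128908, Gamma_vuv = -0.053712, Gamma_vvv = 0.000000; k4 = (0.147694, -0.752565, 0.131412, -0.014752)
  Y <- Y + (h/6)(k1 + 2k2 + 2k3 + k4): u = -0.2228, v = 0.8498, du/dtau = 0.1477, dv/dtau = -0.7526
step 2:
  k1: at (u, v) = (-0.222845, 0.849756), (du/dtau, dv/dtau) = (0.147667, -0.752563); Gamma_uuu = -1.148199, Gamma_uuv = 0.478416, Gamma_uvv = 0.000000, Gamma_vuu = 0.128929, Gamma_vuv = -0.053721, Gamma_vvv = 0.000000; k1 = (0.147667, -0.752563, 0.131368, -0.014751)
  k2: at (u, v) = (-0.208079, 0.774500), (du/dtau, dv/dtau) = (0.160803, -0.754038); Gamma_uuu = -1.210667, Gamma_uuv = 0.504445, Gamma_uvv = 0.000000, Gamma_vuu = 0.134434, Gamma_vuv = -0.056014, Gamma_vvv = 0.000000; k2 = (0.160803, -0.754038, 0.153635, -0.017060)
  k3: at (u, v) = (-0.206765, 0.774352), (du/dtau, dv/dtau) = (0.163030, -0.754269); Gamma_uuu = -1.212747, Gamma_uuv = 0.505311, Gamma_uvv = 0.000000, Gamma_vuu = 0.134051, Gamma_vuv = -0.055855, Gamma_vvv = 0.000000; k3 = (0.163030, -0.754269, 0.156508, -0.017300)
  k4: at (u, v) = (-0.190239, 0.698902), (du/dtau, dv/dtau) = (0.178968, -0.756023); Gamma_uuu = -1.285322, Gamma_uuv = 0.535551, Gamma_uvv = 0.000000, Gamma_vuu = 0.139289, Gamma_vuv = -0.058037, Gamma_vvv = 0.000000; k4 = (0.178968, -0.756023, 0.186093, -0.020167)
  Y <- Y + (h/6)(k1 + 2k2 + 2k3 + k4): u = -0.1904, v = 0.6989, du/dtau = 0.1789, dv/dtau = -0.7560
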